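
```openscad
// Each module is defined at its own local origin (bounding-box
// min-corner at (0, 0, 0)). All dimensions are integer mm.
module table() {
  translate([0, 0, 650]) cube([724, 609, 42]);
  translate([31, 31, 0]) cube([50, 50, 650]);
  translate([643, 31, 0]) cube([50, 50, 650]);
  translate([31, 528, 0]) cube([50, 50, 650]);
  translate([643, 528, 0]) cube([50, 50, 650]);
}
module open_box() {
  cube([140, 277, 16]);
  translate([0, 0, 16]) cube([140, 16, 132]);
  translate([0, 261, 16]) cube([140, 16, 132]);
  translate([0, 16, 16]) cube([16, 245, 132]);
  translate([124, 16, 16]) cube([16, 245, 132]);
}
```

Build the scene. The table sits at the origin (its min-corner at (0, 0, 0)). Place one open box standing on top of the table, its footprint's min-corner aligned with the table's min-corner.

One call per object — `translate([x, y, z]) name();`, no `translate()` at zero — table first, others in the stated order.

table();
translate([0, 0, 692]) open_box();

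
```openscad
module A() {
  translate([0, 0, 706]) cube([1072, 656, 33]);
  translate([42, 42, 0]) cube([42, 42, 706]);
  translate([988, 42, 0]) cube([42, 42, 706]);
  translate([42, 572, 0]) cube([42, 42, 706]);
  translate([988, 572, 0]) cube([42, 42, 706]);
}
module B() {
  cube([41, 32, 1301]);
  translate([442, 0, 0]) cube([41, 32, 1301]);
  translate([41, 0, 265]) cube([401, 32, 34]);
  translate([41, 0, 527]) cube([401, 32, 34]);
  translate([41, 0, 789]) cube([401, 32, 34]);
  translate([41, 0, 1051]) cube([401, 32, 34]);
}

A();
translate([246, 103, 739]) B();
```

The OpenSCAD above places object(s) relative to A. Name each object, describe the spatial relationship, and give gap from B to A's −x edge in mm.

A is a table. B is a ladder. The ladder is on top of the table. The gap from the ladder to the table's −x edge is 246 mm.

The ladder's min-x is at 246; the table's min-x is 0; gap = 246 mm.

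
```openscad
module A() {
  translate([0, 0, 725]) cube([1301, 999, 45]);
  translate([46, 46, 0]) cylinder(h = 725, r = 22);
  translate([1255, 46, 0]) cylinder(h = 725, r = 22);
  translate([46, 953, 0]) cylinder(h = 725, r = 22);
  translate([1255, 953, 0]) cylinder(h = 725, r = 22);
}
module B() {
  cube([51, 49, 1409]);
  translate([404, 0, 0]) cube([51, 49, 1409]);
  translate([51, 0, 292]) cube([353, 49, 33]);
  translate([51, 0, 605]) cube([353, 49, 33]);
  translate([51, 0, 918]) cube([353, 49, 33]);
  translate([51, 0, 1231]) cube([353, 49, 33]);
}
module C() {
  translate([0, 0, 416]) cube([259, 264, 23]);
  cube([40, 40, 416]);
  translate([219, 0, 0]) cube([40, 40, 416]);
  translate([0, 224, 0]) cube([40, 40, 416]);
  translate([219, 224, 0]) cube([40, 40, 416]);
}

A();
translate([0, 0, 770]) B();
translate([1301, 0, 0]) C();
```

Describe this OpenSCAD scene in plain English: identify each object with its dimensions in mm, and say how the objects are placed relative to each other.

A is a rectangular dining table. The top is 1301×999×45 mm with its upper surface at z = 770 mm. It stands on four round legs of 44 mm diameter, each leg's bounding box inset 24 mm from the nearest pair of top edges, running from the floor to the underside of the top.

B is a straight ladder. Two 51×49 mm vertical rails, 1409 mm tall, stand 455 mm apart (outside-to-outside) with their front faces coplanar on the −y side. 4 rungs, each 49 mm deep and 33 mm tall, span between the inner faces of the rails, front faces flush with the rails. The lowest rung's underside is at z = 292 mm and rungs are spaced 313 mm apart (underside to underside).

C is a four-legged stool. The seat is 259×264 mm, 23 mm thick, top at z = 439 mm. It stands on four square legs, each 40×40 mm in cross-section, from z = 0 to the seat underside, each flush with a corner of the seat.

The ladder is on top of the table. The stool is against the table's +x side, with their −y faces flush.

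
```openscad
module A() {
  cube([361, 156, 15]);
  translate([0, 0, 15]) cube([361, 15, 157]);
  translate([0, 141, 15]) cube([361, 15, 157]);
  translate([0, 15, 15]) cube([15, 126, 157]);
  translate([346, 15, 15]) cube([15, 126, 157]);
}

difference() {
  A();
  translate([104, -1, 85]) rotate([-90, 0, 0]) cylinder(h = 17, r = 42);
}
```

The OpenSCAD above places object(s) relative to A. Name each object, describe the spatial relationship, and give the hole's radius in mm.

The subtracted cylinder has r = 42 mm.

A is an open box. The open box has a circular hole through its front wall. The hole's radius is 42 mm.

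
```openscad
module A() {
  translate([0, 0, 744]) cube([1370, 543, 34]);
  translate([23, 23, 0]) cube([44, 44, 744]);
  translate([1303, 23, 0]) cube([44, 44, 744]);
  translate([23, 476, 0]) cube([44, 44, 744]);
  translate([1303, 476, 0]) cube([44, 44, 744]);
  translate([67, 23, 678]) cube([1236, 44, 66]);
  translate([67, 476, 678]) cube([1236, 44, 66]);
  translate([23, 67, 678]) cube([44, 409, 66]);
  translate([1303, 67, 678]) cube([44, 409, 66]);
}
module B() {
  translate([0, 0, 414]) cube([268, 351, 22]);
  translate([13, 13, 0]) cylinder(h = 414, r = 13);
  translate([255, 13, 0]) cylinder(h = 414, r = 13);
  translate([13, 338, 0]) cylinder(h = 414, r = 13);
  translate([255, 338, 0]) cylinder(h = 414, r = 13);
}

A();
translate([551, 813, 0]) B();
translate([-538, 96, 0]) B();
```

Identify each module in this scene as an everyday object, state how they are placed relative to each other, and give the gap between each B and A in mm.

Each stool's nearest face is 270 mm from the table's bounding box.

A is a table. B is a stool. Two stools sit around the table at the +y, −x sides. The gap between each stool and the table is 270 mm.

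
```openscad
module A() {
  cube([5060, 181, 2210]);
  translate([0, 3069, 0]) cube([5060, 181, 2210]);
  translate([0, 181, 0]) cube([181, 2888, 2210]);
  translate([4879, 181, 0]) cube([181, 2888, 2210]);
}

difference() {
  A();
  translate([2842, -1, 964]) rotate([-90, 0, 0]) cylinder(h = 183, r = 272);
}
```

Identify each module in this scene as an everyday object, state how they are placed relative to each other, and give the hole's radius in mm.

The subtracted cylinder has r = 272 mm.

A is a house frame. The house frame has a circular hole through its front wall. The hole's radius is 272 mm.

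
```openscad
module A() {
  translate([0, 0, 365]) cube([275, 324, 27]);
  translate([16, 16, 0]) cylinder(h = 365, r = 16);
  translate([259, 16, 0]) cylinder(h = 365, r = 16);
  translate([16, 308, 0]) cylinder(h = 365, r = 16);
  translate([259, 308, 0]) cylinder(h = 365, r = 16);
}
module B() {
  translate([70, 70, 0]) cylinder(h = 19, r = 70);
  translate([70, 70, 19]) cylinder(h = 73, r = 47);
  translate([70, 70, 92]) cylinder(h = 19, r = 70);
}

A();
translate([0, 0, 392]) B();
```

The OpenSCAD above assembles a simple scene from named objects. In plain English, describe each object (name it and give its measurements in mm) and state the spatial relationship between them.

A is a simple wooden stool: a rectangular seat 275 mm (x) by 324 mm (y), 27 mm thick, top face at z = 392 mm, on four round legs, each 32 mm in diameter. The legs rest on z = 0, each leg's axis is inset half a diameter from the nearest pair of seat edges (so the leg's bounding box is flush with the corner).

B is a spool: two coaxial disc flanges of radius 70 mm and thickness 19 mm, joined by a core cylinder of radius 47 mm and height 73 mm. The lower flange rests on z = 0 and the three cylinders share a vertical axis.

The spool is on top of the stool.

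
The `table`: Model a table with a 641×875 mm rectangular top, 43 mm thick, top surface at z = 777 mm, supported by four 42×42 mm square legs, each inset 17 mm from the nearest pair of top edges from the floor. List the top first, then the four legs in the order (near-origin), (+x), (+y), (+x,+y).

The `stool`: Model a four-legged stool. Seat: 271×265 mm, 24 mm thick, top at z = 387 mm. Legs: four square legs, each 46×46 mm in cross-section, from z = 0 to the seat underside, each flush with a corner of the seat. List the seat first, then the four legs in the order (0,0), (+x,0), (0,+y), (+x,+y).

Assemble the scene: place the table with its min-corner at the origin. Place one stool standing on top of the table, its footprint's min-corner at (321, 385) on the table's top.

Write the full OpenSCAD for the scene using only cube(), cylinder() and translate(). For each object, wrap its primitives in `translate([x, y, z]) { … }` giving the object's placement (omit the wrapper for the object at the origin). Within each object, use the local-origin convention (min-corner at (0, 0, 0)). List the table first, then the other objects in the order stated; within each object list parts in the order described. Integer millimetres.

translate([0, 0, 734]) cube([641, 875, 43]);
translate([17, 17, 0]) cube([42, 42, 734]);
translate([582, 17, 0]) cube([42, 42, 734]);
translate([17, 816, 0]) cube([42, 42, 734]);
translate([582, 816, 0]) cube([42, 42, 734]);
translate([321, 385, 777]) {
  translate([0, 0, 363]) cube([271, 265, 24]);
  cube([46, 46, 363]);
  translate([225, 0, 0]) cube([46, 46, 363]);
  translate([0, 219, 0]) cube([46, 46, 363]);
  translate([225, 219, 0]) cube([46, 46, 363]);
}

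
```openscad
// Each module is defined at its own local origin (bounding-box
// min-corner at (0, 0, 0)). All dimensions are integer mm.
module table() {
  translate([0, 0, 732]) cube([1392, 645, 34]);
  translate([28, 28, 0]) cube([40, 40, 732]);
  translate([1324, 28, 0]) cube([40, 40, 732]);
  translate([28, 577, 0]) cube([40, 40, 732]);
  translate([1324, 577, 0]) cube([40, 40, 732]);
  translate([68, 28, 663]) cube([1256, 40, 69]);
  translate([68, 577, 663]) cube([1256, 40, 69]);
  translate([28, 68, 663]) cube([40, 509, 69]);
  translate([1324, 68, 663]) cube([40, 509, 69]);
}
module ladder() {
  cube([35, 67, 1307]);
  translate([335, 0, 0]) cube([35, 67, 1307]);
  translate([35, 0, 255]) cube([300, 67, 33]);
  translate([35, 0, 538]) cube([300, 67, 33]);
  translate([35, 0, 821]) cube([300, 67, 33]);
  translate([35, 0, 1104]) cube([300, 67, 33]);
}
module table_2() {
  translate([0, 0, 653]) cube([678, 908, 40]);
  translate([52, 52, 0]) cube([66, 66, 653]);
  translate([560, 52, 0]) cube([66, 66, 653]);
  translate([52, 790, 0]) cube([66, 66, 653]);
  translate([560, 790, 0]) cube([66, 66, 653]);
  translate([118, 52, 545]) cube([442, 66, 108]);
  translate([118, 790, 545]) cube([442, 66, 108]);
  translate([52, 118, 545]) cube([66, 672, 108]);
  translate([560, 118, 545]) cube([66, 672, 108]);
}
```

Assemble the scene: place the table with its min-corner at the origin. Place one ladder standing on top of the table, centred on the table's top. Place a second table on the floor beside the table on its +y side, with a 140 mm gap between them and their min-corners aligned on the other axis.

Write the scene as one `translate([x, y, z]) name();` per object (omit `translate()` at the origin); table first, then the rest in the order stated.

table();
translate([511, 289, 766]) ladder();
translate([0, 785, 0]) table_2();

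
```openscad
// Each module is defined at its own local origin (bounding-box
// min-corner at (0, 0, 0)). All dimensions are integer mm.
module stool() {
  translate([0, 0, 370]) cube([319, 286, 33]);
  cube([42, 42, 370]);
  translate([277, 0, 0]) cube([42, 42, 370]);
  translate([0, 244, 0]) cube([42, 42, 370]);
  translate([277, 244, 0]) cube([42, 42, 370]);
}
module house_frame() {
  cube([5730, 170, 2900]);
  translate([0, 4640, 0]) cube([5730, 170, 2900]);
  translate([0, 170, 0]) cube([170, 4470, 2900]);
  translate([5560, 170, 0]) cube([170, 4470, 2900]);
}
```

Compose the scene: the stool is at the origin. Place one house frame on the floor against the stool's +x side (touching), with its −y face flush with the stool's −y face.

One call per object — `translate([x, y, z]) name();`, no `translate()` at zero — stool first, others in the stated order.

stool();
translate([319, 0, 0]) house_frame();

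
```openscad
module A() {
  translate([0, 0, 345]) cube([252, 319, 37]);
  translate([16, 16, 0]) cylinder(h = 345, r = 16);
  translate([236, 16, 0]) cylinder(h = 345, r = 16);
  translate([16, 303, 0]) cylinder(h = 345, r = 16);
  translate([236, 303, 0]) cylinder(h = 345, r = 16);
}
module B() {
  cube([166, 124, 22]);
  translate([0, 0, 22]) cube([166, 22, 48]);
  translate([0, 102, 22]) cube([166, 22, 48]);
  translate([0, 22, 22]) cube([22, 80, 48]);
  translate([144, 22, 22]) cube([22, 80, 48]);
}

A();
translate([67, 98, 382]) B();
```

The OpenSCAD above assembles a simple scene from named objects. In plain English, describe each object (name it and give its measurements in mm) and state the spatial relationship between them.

A is a simple wooden stool: a rectangular seat 252 mm (x) by 319 mm (y), 37 mm thick, top face at z = 382 mm, on four round legs, each 32 mm in diameter. The legs rest on z = 0, each leg's axis is inset half a diameter from the nearest pair of seat edges (so the leg's bounding box is flush with the corner).

B is an open storage box with external size 166×124×70 mm and wall thickness 22 mm (the base is also 22 mm thick). The base covers the whole footprint; the four walls stand on the base, with the y-facing walls full-width and the x-facing walls fitting between their inner faces.

The open box is on top of the stool.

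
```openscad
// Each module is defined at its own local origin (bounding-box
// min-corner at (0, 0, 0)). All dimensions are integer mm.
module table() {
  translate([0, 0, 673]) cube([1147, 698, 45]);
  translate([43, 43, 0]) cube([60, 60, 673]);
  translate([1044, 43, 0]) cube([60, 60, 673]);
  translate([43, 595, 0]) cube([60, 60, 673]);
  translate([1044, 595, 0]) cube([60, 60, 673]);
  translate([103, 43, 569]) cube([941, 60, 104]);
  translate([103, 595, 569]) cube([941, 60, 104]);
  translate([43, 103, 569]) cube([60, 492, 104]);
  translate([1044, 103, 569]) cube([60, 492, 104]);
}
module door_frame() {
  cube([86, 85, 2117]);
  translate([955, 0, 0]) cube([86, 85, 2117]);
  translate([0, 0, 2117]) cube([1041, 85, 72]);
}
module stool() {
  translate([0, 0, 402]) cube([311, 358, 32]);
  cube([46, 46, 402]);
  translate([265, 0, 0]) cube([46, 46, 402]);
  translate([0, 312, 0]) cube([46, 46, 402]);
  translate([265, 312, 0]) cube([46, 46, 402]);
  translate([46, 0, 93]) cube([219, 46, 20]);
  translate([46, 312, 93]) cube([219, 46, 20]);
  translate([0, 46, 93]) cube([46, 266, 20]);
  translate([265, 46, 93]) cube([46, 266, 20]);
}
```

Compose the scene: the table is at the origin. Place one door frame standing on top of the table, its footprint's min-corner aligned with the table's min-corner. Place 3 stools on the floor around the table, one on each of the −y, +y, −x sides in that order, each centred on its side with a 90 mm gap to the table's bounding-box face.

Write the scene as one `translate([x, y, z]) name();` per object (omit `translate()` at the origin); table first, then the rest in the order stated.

table();
translate([0, 0, 718]) door_frame();
translate([418, -448, 0]) stool();
translate([418, 788, 0]) stool();
translate([-401, 170, 0]) stool();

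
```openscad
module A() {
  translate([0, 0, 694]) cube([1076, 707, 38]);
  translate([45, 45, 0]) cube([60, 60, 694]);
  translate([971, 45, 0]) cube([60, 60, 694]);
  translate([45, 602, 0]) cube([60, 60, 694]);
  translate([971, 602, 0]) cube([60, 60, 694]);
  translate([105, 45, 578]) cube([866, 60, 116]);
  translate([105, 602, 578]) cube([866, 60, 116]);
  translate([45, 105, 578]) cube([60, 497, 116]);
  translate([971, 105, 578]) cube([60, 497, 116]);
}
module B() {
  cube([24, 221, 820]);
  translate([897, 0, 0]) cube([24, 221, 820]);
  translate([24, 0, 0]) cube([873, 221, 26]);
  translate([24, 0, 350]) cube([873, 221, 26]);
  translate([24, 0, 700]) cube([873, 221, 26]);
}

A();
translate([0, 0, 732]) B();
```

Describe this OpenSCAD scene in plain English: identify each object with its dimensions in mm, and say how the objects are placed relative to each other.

A is a table with a 1076×707 mm rectangular top, 38 mm thick, top surface at z = 732 mm, supported by four 60×60 mm square legs, each inset 45 mm from the nearest pair of top edges, running from the floor. Four apron rails, 60 mm thick and 116 mm tall, run between adjacent legs with their top edges flush with the underside of the top and their outer faces flush with the legs' outer faces.

B is a bookshelf 921 mm wide overall, 221 mm deep and 820 mm tall. The two sides are 24 mm thick vertical panels. 3 horizontal shelves of 26 mm thickness span between the inner faces of the sides; the lowest shelf sits on the floor and shelves are stacked with a clear vertical gap of 324 mm between each pair.

The bookshelf is on top of the table.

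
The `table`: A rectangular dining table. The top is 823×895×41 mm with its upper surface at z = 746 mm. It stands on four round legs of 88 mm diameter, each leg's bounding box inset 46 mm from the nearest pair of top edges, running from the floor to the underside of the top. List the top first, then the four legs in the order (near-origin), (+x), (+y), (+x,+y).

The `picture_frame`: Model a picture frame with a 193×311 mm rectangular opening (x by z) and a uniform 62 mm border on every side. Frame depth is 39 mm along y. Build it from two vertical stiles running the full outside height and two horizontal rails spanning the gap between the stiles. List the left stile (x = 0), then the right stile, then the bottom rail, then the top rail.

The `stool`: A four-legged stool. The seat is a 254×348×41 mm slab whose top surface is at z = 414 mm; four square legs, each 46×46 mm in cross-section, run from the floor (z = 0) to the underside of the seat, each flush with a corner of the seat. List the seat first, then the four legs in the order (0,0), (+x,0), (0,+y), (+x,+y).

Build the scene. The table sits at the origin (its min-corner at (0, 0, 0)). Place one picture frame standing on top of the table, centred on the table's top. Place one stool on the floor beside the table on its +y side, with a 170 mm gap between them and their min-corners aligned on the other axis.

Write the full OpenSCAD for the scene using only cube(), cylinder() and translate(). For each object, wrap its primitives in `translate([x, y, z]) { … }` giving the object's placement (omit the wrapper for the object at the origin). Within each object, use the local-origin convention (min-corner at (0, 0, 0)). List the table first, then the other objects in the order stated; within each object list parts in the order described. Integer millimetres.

translate([0, 0, 705]) cube([823, 895, 41]);
translate([90, 90, 0]) cylinder(h = 705, r = 44);
translate([733, 90, 0]) cylinder(h = 705, r = 44);
translate([90, 805, 0]) cylinder(h = 705, r = 44);
translate([733, 805, 0]) cylinder(h = 705, r = 44);
translate([253, 428, 746]) {
  cube([62, 39, 435]);
  translate([255, 0, 0]) cube([62, 39, 435]);
  translate([62, 0, 0]) cube([193, 39, 62]);
  translate([62, 0, 373]) cube([193, 39, 62]);
}
translate([0, 1065, 0]) {
  translate([0, 0, 373]) cube([254, 348, 41]);
  cube([46, 46, 373]);
  translate([208, 0, 0]) cube([46, 46, 373]);
  translate([0, 302, 0]) cube([46, 46, 373]);
  translate([208, 302, 0]) cube([46, 46, 373]);
}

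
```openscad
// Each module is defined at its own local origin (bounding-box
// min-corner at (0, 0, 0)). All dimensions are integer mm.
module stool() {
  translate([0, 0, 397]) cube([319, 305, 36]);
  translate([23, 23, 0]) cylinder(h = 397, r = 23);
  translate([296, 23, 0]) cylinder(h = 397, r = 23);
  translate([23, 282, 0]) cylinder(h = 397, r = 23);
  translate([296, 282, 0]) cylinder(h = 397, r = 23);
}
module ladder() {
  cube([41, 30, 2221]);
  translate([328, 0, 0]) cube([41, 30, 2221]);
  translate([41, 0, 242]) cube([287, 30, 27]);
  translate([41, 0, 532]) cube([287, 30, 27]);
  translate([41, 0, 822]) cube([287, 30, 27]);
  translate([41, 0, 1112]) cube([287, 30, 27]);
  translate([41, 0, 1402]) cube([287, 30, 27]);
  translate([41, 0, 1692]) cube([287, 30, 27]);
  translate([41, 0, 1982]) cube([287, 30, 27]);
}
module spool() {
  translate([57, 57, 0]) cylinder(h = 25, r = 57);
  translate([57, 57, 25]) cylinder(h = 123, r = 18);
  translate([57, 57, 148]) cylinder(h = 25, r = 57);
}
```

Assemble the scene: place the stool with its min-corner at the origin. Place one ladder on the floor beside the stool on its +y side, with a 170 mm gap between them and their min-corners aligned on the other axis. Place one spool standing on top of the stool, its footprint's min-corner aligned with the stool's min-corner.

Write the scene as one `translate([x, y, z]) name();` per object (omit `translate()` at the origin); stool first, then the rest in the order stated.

stool();
translate([0, 475, 0]) ladder();
translate([0, 0, 433]) spool();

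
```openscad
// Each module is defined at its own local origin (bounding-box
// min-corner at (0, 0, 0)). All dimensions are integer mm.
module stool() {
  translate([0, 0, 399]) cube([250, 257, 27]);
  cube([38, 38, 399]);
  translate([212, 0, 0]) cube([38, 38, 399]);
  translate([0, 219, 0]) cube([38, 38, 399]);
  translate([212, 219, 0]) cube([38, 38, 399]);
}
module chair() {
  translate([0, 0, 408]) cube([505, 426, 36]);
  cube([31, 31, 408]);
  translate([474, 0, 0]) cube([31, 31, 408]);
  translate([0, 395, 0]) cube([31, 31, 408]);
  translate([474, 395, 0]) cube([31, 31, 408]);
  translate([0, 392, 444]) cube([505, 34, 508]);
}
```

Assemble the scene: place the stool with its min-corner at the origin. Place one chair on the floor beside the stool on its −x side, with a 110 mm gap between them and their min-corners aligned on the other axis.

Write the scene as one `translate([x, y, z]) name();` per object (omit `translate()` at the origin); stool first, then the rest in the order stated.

stool();
translate([-615, 0, 0]) chair();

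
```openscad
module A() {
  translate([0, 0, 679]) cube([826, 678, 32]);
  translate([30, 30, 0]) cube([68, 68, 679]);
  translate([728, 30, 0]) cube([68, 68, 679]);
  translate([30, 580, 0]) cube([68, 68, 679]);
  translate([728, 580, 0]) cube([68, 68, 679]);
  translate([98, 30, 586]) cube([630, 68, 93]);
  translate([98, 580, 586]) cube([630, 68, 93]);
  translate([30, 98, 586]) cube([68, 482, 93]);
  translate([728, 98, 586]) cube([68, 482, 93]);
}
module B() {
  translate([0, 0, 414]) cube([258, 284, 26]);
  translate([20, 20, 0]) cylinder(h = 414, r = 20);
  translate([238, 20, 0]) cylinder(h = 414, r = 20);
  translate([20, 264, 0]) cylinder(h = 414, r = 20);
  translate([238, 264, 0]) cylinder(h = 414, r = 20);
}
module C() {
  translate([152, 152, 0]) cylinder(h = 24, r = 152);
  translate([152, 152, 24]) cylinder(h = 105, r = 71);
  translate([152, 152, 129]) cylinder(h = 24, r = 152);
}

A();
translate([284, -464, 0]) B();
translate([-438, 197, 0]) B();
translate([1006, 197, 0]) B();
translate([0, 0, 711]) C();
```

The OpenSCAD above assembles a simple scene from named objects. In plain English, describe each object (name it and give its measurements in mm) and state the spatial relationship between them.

A is a table with a 826×678 mm rectangular top, 32 mm thick, top surface at z = 711 mm, supported by four 68×68 mm square legs, each inset 30 mm from the nearest pair of top edges, running from the floor. Four apron rails, 68 mm thick and 93 mm tall, run between adjacent legs with their top edges flush with the underside of the top and their outer faces flush with the legs' outer faces.

B is a four-legged stool. The seat is a 258×284×26 mm slab whose top surface is at z = 440 mm; four round legs, each 40 mm in diameter, run from the floor (z = 0) to the underside of the seat, each leg's axis is inset half a diameter from the nearest pair of seat edges (so the leg's bounding box is flush with the corner).

C is a spool: two coaxial disc flanges of radius 152 mm and thickness 24 mm, joined by a core cylinder of radius 71 mm and height 105 mm. The lower flange rests on z = 0 and the three cylinders share a vertical axis.

Three stools sit around the table at the −y, −x, +x sides. The spool is on top of the table.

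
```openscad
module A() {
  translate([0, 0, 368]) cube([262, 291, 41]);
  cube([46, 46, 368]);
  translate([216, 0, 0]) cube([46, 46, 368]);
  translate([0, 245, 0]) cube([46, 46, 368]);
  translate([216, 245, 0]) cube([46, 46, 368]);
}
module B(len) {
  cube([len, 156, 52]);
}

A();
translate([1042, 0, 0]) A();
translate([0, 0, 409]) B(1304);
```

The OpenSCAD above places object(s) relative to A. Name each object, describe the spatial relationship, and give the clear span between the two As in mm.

Second stool starts at x = 1042; first ends at x = 262; clear span = 1042 − 262 = 780 mm.

A is a stool. B is a beam. A beam spans the tops of two stools. The clear span between the two stools is 780 mm.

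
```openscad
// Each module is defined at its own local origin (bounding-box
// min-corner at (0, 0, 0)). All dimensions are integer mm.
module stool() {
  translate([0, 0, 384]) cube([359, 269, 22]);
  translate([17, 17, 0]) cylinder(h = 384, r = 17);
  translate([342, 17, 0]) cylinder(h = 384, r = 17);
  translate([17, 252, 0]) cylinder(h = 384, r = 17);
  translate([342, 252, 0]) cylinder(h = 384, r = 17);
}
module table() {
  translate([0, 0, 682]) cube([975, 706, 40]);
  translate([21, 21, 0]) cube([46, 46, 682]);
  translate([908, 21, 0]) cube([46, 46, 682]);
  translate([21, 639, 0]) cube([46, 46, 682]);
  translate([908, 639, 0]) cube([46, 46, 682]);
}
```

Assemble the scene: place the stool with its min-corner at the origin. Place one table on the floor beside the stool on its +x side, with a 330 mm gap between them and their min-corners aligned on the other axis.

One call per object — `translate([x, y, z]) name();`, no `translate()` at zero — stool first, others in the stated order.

stool();
translate([689, 0, 0]) table();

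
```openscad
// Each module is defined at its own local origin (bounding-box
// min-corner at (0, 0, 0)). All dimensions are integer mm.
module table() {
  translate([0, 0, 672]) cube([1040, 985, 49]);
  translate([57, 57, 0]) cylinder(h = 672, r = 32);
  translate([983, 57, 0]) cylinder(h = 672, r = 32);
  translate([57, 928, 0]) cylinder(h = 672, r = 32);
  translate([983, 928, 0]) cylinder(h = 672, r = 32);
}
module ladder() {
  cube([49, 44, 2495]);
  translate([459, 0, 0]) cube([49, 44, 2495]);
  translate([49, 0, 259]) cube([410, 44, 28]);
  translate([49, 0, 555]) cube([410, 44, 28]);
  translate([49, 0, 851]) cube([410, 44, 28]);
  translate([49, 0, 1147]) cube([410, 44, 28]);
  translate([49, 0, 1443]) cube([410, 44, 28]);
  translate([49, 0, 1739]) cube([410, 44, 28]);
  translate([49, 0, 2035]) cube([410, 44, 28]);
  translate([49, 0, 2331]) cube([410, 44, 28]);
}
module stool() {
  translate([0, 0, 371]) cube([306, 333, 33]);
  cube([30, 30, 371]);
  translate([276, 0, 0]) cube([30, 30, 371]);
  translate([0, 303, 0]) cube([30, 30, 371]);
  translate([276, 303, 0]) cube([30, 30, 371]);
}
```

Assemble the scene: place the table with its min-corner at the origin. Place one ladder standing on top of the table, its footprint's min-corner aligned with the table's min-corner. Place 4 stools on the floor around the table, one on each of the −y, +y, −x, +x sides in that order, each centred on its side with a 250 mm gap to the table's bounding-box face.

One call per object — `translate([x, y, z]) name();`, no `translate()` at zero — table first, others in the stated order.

table();
translate([0, 0, 721]) ladder();
translate([367, -583, 0]) stool();
translate([367, 1235, 0]) stool();
translate([-556, 326, 0]) stool();
translate([1290, 326, 0]) stool();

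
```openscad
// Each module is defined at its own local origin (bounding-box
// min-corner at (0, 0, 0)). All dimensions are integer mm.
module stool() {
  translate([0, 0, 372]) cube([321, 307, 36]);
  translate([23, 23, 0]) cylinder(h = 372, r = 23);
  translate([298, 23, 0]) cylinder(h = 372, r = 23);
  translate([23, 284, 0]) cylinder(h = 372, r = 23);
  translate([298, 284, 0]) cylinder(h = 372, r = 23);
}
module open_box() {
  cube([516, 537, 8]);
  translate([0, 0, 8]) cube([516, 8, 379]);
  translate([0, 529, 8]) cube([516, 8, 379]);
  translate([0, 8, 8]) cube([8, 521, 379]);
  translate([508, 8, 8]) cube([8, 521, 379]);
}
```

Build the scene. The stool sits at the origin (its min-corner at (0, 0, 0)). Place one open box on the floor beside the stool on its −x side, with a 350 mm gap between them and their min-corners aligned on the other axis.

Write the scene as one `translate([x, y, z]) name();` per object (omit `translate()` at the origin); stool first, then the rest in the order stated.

stool();
translate([-866, 0, 0]) open_box();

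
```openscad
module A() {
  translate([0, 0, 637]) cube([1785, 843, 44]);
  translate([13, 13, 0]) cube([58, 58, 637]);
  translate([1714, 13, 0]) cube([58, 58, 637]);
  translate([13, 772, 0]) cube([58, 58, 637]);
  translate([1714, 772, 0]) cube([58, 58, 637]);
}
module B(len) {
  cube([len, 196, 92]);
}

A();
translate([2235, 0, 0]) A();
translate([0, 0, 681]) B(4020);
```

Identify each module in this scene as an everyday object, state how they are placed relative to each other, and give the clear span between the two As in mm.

Second table starts at x = 2235; first ends at x = 1785; clear span = 2235 − 1785 = 450 mm.

A is a table. B is a beam. A beam spans the tops of two tables. The clear span between the two tables is 450 mm.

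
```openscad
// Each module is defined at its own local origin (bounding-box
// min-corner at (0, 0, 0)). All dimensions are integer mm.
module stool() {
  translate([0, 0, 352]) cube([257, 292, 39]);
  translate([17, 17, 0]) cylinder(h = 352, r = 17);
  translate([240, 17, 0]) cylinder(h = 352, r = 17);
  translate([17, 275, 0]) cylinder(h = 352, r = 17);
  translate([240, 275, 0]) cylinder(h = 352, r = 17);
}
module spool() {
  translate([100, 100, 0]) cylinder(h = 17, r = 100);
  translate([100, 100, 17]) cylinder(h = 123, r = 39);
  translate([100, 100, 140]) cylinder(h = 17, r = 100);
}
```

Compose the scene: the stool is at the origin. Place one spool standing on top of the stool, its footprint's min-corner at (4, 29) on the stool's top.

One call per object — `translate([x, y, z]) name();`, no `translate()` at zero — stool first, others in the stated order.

stool();
translate([4, 29, 391]) spool();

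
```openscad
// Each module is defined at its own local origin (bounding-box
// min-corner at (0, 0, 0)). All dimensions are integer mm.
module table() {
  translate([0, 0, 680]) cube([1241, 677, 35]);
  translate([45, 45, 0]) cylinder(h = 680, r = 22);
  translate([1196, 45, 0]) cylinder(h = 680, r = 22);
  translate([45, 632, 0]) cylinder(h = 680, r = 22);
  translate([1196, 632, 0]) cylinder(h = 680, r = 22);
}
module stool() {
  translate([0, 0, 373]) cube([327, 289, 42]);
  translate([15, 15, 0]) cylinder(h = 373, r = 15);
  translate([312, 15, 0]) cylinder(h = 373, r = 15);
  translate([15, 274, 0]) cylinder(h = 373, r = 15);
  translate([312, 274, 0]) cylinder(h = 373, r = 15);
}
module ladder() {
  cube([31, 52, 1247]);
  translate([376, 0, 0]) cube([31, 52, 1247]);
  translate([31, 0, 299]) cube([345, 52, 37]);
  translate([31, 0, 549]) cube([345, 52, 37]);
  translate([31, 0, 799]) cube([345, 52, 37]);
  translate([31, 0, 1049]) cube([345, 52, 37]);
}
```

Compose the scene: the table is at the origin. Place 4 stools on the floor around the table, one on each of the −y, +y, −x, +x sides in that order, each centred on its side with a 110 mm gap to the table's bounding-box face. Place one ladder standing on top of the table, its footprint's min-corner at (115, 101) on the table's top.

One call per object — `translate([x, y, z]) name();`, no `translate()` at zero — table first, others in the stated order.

table();
translate([457, -399, 0]) stool();
translate([457, 787, 0]) stool();
translate([-437, 194, 0]) stool();
translate([1351, 194, 0]) stool();
translate([115, 101, 715]) ladder();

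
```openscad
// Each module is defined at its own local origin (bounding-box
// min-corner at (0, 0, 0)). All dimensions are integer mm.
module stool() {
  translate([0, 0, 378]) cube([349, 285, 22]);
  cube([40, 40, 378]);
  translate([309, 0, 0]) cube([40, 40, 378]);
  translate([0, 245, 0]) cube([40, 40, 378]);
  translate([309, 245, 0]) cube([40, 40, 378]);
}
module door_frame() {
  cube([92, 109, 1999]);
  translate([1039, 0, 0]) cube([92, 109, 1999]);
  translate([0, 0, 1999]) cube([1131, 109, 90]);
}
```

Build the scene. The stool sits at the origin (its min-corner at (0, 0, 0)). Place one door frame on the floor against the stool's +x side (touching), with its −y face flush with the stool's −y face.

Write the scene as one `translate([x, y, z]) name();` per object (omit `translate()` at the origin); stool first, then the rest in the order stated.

stool();
translate([349, 0, 0]) door_frame();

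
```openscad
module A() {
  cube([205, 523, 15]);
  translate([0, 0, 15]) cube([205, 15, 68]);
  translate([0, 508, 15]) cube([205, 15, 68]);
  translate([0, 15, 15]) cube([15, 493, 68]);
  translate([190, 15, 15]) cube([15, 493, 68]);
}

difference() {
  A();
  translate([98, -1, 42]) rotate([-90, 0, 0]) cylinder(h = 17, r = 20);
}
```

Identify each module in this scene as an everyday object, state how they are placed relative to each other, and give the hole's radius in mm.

The subtracted cylinder has r = 20 mm.

A is an open box. The open box has a circular hole through its front wall. The hole's radius is 20 mm.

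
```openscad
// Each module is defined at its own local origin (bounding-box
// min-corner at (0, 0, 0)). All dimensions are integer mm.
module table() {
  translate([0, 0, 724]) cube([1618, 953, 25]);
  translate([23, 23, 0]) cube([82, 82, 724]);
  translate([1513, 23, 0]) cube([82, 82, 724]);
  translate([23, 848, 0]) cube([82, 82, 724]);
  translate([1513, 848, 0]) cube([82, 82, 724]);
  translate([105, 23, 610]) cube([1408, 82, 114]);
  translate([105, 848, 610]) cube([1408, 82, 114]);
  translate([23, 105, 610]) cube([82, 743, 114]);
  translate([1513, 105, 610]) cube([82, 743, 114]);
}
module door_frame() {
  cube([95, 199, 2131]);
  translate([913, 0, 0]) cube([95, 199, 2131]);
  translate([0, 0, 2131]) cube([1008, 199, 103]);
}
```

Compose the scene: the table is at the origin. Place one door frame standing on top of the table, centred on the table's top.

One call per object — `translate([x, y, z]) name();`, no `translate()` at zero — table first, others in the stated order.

table();
translate([305, 377, 749]) door_frame();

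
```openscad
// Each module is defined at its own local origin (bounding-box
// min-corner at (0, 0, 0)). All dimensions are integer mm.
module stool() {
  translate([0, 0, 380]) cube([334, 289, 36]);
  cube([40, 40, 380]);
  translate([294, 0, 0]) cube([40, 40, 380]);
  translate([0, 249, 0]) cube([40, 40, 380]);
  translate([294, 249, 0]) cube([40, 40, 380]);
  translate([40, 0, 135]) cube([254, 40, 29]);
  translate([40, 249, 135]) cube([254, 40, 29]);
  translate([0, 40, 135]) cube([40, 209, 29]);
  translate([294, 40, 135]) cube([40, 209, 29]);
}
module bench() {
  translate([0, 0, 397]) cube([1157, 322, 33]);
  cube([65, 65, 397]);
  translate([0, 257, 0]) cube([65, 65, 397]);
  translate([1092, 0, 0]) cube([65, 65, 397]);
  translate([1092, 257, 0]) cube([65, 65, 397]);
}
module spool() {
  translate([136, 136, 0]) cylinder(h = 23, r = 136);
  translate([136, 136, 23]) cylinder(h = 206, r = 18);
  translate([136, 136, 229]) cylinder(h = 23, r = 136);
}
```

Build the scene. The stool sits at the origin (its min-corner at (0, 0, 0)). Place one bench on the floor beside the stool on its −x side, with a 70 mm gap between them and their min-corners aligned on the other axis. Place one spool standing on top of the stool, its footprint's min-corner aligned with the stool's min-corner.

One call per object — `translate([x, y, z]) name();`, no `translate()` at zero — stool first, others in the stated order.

stool();
translate([-1227, 0, 0]) bench();
translate([0, 0, 416]) spool();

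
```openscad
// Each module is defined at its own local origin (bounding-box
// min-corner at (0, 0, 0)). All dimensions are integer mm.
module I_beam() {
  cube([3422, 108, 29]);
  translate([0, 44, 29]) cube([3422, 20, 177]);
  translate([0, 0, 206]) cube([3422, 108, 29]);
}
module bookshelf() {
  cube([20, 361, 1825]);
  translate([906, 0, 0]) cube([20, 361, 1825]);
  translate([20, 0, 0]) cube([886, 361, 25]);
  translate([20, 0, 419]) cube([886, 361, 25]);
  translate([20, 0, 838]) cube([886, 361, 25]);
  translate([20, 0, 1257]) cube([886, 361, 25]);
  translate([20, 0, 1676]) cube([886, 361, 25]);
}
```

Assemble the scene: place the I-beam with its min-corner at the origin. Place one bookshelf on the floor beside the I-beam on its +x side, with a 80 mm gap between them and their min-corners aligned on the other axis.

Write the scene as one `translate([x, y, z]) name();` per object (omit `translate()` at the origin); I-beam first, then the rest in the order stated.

I_beam();
translate([3502, 0, 0]) bookshelf();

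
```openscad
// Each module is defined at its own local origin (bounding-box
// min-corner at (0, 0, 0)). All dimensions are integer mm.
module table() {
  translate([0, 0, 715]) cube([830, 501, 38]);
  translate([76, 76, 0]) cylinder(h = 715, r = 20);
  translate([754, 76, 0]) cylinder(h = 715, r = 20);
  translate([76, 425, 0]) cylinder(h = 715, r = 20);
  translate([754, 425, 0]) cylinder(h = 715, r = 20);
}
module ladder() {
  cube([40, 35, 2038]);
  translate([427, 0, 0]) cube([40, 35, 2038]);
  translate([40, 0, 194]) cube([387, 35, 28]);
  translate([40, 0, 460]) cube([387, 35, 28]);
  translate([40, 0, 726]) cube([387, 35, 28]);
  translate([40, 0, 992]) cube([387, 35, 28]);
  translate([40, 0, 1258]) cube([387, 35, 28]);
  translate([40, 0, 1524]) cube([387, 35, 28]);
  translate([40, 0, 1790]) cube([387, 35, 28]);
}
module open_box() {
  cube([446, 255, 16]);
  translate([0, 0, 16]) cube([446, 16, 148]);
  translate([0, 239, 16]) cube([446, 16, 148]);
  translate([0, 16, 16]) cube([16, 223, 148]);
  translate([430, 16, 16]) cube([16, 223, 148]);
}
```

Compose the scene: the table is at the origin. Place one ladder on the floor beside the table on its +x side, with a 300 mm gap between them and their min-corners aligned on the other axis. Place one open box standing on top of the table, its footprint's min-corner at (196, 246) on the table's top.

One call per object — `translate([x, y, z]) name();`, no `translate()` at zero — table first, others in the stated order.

table();
translate([1130, 0, 0]) ladder();
translate([196, 246, 753]) open_box();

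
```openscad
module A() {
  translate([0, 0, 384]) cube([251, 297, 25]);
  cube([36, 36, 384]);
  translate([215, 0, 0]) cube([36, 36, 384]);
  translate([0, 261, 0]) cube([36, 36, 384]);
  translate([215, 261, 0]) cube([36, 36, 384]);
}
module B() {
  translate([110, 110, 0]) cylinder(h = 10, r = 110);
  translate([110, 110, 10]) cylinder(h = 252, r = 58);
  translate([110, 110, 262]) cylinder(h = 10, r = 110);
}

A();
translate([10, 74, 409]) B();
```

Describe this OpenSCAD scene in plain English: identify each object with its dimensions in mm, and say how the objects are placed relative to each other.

A is a simple wooden stool: a rectangular seat 251 mm (x) by 297 mm (y), 25 mm thick, top face at z = 409 mm, on four square legs, each 36×36 mm in cross-section. The legs rest on z = 0, each flush with a corner of the seat.

B is a spool: two coaxial disc flanges of radius 110 mm and thickness 10 mm, joined by a core cylinder of radius 58 mm and height 252 mm. The lower flange rests on z = 0 and the three cylinders share a vertical axis.

The spool is on top of the stool.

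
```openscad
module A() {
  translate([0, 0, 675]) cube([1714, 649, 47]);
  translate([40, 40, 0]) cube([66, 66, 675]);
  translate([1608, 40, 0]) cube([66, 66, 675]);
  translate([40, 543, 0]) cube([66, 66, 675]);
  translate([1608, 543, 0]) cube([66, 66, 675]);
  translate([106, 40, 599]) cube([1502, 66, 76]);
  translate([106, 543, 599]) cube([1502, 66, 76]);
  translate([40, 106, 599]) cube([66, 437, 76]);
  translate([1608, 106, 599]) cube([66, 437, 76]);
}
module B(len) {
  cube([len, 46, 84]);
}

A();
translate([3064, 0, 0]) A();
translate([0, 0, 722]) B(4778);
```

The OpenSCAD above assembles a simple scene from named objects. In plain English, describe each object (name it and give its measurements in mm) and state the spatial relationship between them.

A is a rectangular dining table. The top is 1714×649×47 mm with its upper surface at z = 722 mm. It stands on four 66×66 mm square legs, each inset 40 mm from the nearest pair of top edges, running from the floor to the underside of the top. Four apron rails, 66 mm thick and 76 mm tall, run between adjacent legs with their top edges flush with the underside of the top and their outer faces flush with the legs' outer faces.

B is a rectangular beam 4778 mm long (x), 46 mm deep (y), 84 mm thick (z).

The beam spans the tops of two tables placed 1350 mm apart, resting at z = 722 mm.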